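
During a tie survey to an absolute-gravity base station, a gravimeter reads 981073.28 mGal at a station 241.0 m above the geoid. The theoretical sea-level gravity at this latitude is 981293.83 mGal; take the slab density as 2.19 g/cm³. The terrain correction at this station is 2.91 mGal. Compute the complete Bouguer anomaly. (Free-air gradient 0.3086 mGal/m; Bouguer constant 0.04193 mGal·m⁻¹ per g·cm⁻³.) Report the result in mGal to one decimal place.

Free-air correction = 0.3086 × 241.0 = 74.37 mGal
Free-air anomaly = 981073.28 − 981293.83 + (74.37) = -146.18 mGal
Bouguer slab correction = 0.04193 × 2.19 × 241.0 = 22.13 mGal
Simple Bouguer anomaly = -146.18 − (22.13) = -168.31 mGal
Complete Bouguer anomaly = -168.31 + 2.91 = -165.40 mGal

-165.4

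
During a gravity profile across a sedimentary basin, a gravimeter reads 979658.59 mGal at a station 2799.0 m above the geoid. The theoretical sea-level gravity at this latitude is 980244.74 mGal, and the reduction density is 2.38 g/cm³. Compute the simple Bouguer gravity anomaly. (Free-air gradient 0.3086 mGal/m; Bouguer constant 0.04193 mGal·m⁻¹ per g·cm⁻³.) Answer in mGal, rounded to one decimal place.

-1.7

Free-air correction = 0.3086 × 2799.0 = 863.77 mGal
Free-air anomaly = 979658.59 − 980244.74 + (863.77) = 277.62 mGal
Bouguer slab correction = 0.04193 × 2.38 × 2799.0 = 279.32 mGal
Simple Bouguer anomaly = 277.62 − (279.32) = -1.70 mGal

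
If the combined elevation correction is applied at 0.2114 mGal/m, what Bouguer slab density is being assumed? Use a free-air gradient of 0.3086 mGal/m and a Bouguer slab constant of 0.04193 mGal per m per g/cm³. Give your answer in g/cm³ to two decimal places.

2.32

0.2114 = 0.3086 − 0.04193 × ρ
ρ = (0.3086 − 0.2114) / 0.04193 = 2.32 g/cm³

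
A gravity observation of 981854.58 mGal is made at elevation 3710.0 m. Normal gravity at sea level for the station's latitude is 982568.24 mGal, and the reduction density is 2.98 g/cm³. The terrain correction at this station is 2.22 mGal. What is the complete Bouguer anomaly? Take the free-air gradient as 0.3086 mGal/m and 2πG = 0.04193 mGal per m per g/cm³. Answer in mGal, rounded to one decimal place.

Free-air correction = 0.3086 × 3710.0 = 1144.91 mGal
Free-air anomaly = 981854.58 − 982568.24 + (1144.91) = 431.25 mGal
Bouguer slab correction = 0.04193 × 2.98 × 3710.0 = 463.57 mGal
Simple Bouguer anomaly = 431.25 − (463.57) = -32.32 mGal
Complete Bouguer anomaly = -32.32 + 2.22 = -30.10 mGal

-30.1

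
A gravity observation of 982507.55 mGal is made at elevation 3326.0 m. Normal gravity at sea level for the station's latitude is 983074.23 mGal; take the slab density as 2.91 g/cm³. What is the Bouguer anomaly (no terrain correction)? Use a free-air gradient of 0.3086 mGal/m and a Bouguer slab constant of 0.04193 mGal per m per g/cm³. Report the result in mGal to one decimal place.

Free-air correction = 0.3086 × 3326.0 = 1026.40 mGal
Free-air anomaly = 982507.55 − 983074.23 + (1026.40) = 459.72 mGal
Bouguer slab correction = 0.04193 × 2.91 × 3326.0 = 405.83 mGal
Simple Bouguer anomaly = 459.72 − (405.83) = 53.89 mGal

53.9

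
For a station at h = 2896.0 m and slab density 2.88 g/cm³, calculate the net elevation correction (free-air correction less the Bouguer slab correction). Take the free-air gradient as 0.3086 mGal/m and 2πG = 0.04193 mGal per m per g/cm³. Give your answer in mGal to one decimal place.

Combined gradient = 0.3086 − 0.04193 × 2.88 = 0.1878416 mGal/m
Combined elevation correction = 0.1878416 × 2896.0 = 544.0 mGal

544.0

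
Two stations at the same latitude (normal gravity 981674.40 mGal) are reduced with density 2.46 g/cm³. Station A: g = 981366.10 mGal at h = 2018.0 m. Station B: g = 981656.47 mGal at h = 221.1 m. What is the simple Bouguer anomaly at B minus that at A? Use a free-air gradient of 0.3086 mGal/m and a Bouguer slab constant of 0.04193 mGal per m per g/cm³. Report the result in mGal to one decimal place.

-78.8

Δg_SB(A) = 981366.10 − 981674.40 + 0.3086×2018.0 − 0.04193×2.46×2018.0 = 106.30 mGal
Δg_SB(B) = 981656.47 − 981674.40 + 0.3086×221.1 − 0.04193×2.46×221.1 = 27.50 mGal
Difference = 27.50 − (106.30) = -78.80 mGal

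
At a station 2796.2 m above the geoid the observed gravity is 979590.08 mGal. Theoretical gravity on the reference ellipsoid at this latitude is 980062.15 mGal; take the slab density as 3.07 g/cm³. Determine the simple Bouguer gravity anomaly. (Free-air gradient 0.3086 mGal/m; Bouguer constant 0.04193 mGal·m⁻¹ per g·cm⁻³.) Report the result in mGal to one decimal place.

30.9

Free-air correction = 0.3086 × 2796.2 = 862.91 mGal
Free-air anomaly = 979590.08 − 980062.15 + (862.91) = 390.84 mGal
Bouguer slab correction = 0.04193 × 3.07 × 2796.2 = 359.94 mGal
Simple Bouguer anomaly = 390.84 − (359.94) = 30.90 mGal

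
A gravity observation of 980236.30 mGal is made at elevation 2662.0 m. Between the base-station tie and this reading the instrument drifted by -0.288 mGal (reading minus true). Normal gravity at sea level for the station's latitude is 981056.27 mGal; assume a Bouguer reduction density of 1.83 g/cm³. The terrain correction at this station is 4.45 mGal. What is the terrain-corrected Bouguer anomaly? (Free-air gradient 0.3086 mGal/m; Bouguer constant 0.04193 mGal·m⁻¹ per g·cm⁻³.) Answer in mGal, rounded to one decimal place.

Drift-corrected reading = 980236.30 − (-0.288) = 980236.588 mGal
Free-air correction = 0.3086 × 2662.0 = 821.49 mGal
Free-air anomaly = 980236.588 − 981056.27 + (821.49) = 1.808 mGal
Bouguer slab correction = 0.04193 × 1.83 × 2662.0 = 204.26 mGal
Simple Bouguer anomaly = 1.808 − (204.26) = -202.452 mGal
Complete Bouguer anomaly = -202.452 + 4.45 = -198.002 mGal

-198.0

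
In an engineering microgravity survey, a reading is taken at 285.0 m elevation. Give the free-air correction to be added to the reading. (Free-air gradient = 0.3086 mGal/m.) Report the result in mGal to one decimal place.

Free-air correction = 0.3086 × 285.0 = 88.0 mGal

88.0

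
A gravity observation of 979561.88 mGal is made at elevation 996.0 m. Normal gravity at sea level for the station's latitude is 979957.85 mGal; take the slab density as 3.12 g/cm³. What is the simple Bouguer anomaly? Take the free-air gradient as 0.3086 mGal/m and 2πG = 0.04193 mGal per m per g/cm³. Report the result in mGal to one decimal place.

Free-air correction = 0.3086 × 996.0 = 307.37 mGal
Free-air anomaly = 979561.88 − 979957.85 + (307.37) = -88.60 mGal
Bouguer slab correction = 0.04193 × 3.12 × 996.0 = 130.30 mGal
Simple Bouguer anomaly = -88.60 − (130.30) = -218.90 mGal

-218.9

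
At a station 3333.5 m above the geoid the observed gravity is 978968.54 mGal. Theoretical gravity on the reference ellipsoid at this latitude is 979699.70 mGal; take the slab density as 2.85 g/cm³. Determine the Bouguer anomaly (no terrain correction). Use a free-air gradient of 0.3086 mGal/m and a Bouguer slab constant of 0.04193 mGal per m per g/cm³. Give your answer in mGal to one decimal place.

-100.8

Free-air correction = 0.3086 × 3333.5 = 1028.72 mGal
Free-air anomaly = 978968.54 − 979699.70 + (1028.72) = 297.56 mGal
Bouguer slab correction = 0.04193 × 2.85 × 3333.5 = 398.35 mGal
Simple Bouguer anomaly = 297.56 − (398.35) = -100.79 mGal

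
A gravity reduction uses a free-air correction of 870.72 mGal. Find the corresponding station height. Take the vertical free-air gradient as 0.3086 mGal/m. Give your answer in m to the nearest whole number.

h = 870.72 / 0.3086 = 2821.52 m

2822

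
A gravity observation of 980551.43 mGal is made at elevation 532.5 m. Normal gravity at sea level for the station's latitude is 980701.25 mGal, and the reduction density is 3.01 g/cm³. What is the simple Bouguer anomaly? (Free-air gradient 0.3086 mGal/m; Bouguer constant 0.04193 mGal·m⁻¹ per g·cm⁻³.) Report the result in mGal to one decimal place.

-52.7

Free-air correction = 0.3086 × 532.5 = 164.33 mGal
Free-air anomaly = 980551.43 − 980701.25 + (164.33) = 14.51 mGal
Bouguer slab correction = 0.04193 × 3.01 × 532.5 = 67.21 mGal
Simple Bouguer anomaly = 14.51 − (67.21) = -52.70 mGal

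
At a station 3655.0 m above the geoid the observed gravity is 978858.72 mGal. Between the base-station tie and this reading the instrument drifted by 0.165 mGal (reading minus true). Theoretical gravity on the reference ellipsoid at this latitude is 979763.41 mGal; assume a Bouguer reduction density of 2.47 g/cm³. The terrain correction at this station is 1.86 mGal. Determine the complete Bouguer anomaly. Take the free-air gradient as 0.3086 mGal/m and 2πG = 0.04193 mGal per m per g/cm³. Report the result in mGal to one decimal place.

-153.6

Drift-corrected reading = 978858.72 − (0.165) = 978858.555 mGal
Free-air correction = 0.3086 × 3655.0 = 1127.93 mGal
Free-air anomaly = 978858.555 − 979763.41 + (1127.93) = 223.075 mGal
Bouguer slab correction = 0.04193 × 2.47 × 3655.0 = 378.54 mGal
Simple Bouguer anomaly = 223.075 − (378.54) = -155.465 mGal
Complete Bouguer anomaly = -155.465 + 1.86 = -153.605 mGal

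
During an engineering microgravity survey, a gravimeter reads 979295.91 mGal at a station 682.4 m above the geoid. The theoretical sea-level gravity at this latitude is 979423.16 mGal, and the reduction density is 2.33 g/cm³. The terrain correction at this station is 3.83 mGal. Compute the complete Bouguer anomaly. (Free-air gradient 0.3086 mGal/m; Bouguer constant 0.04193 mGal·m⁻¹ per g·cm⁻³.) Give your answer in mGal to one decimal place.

Free-air correction = 0.3086 × 682.4 = 210.59 mGal
Free-air anomaly = 979295.91 − 979423.16 + (210.59) = 83.34 mGal
Bouguer slab correction = 0.04193 × 2.33 × 682.4 = 66.67 mGal
Simple Bouguer anomaly = 83.34 − (66.67) = 16.67 mGal
Complete Bouguer anomaly = 16.67 + 3.83 = 20.50 mGal

20.5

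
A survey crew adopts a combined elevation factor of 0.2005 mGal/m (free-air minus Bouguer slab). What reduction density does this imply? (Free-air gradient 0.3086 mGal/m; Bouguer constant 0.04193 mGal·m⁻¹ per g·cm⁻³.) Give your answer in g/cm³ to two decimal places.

0.2005 = 0.3086 − 0.04193 × ρ
ρ = (0.3086 − 0.2005) / 0.04193 = 2.58 g/cm³

2.58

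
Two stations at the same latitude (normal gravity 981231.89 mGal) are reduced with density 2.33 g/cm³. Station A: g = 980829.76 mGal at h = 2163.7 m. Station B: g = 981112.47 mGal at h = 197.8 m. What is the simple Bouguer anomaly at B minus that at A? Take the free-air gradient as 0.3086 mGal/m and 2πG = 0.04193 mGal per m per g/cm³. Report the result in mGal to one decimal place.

Δg_SB(A) = 980829.76 − 981231.89 + 0.3086×2163.7 − 0.04193×2.33×2163.7 = 54.20 mGal
Δg_SB(B) = 981112.47 − 981231.89 + 0.3086×197.8 − 0.04193×2.33×197.8 = -77.70 mGal
Difference = -77.70 − (54.20) = -131.90 mGal

-131.9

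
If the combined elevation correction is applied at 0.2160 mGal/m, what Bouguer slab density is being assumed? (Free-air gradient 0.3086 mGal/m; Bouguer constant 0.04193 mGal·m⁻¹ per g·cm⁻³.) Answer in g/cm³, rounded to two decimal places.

2.21

0.2160 = 0.3086 − 0.04193 × ρ
ρ = (0.3086 − 0.2160) / 0.04193 = 2.21 g/cm³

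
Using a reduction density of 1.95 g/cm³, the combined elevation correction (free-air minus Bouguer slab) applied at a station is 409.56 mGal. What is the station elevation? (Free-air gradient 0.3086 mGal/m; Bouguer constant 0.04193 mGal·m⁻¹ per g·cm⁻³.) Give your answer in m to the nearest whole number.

Combined gradient = 0.3086 − 0.04193 × 1.95 = 0.2268365 mGal/m
h = 409.56 / 0.2268365 = 1805.53 m

1806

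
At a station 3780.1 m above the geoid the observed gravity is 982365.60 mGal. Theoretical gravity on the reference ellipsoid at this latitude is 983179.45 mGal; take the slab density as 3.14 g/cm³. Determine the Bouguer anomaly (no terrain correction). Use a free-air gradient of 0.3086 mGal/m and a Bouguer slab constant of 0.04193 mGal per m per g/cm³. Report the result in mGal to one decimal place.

Free-air correction = 0.3086 × 3780.1 = 1166.54 mGal
Free-air anomaly = 982365.60 − 983179.45 + (1166.54) = 352.69 mGal
Bouguer slab correction = 0.04193 × 3.14 × 3780.1 = 497.69 mGal
Simple Bouguer anomaly = 352.69 − (497.69) = -145.00 mGal

-145.0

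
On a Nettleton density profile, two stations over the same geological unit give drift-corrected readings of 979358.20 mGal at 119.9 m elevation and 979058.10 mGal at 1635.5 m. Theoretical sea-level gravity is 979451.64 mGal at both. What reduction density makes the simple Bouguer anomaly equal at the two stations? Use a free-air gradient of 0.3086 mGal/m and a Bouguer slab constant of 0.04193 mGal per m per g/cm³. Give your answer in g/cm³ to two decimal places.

Δg_obs = 979058.10 − 979358.20 = -300.10 mGal over Δh = 1635.5 − 119.9 = 1515.6 m
Equal Bouguer anomalies ⇒ Δg_obs + (0.3086 − 0.04193ρ)·Δh = 0
0.3086 − 0.04193ρ = −Δg_obs/Δh = 0.19801
ρ = (0.3086 − 0.19801) / 0.04193 = 2.64 g/cm³

2.64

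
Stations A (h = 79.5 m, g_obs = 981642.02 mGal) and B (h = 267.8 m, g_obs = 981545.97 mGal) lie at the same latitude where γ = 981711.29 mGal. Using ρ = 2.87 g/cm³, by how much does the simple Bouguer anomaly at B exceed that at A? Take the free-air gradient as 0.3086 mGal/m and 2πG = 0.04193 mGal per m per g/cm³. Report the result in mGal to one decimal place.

Δg_SB(A) = 981642.02 − 981711.29 + 0.3086×79.5 − 0.04193×2.87×79.5 = -54.30 mGal
Δg_SB(B) = 981545.97 − 981711.29 + 0.3086×267.8 − 0.04193×2.87×267.8 = -114.90 mGal
Difference = -114.90 − (-54.30) = -60.60 mGal

-60.6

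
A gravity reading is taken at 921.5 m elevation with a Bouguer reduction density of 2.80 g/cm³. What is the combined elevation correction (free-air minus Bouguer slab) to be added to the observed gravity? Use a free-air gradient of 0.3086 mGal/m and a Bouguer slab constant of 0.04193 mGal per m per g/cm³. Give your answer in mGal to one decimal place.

Combined gradient = 0.3086 − 0.04193 × 2.80 = 0.1911960 mGal/m
Combined elevation correction = 0.1911960 × 921.5 = 176.2 mGal

176.2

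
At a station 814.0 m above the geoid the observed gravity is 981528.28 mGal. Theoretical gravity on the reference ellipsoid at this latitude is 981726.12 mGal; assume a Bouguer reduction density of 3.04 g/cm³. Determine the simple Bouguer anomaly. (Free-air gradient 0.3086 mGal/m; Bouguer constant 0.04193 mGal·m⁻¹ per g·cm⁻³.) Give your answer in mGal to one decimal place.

Free-air correction = 0.3086 × 814.0 = 251.20 mGal
Free-air anomaly = 981528.28 − 981726.12 + (251.20) = 53.36 mGal
Bouguer slab correction = 0.04193 × 3.04 × 814.0 = 103.76 mGal
Simple Bouguer anomaly = 53.36 − (103.76) = -50.40 mGal

-50.4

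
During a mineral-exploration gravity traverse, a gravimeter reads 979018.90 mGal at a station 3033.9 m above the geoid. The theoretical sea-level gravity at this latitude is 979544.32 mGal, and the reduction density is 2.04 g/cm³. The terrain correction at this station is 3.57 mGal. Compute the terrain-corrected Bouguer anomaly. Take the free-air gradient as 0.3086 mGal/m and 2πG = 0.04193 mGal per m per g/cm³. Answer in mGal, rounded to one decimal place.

Free-air correction = 0.3086 × 3033.9 = 936.26 mGal
Free-air anomaly = 979018.90 − 979544.32 + (936.26) = 410.84 mGal
Bouguer slab correction = 0.04193 × 2.04 × 3033.9 = 259.51 mGal
Simple Bouguer anomaly = 410.84 − (259.51) = 151.33 mGal
Complete Bouguer anomaly = 151.33 + 3.57 = 154.90 mGal

154.9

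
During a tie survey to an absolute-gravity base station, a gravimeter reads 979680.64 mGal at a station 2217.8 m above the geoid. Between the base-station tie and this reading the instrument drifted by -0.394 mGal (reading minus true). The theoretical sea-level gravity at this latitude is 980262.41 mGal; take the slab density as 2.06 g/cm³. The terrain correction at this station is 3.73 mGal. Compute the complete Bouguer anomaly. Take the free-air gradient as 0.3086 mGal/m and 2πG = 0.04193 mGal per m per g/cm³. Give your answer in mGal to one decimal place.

-84.8

Drift-corrected reading = 979680.64 − (-0.394) = 979681.034 mGal
Free-air correction = 0.3086 × 2217.8 = 684.41 mGal
Free-air anomaly = 979681.034 − 980262.41 + (684.41) = 103.034 mGal
Bouguer slab correction = 0.04193 × 2.06 × 2217.8 = 191.56 mGal
Simple Bouguer anomaly = 103.034 − (191.56) = -88.526 mGal
Complete Bouguer anomaly = -88.526 + 3.73 = -84.796 mGal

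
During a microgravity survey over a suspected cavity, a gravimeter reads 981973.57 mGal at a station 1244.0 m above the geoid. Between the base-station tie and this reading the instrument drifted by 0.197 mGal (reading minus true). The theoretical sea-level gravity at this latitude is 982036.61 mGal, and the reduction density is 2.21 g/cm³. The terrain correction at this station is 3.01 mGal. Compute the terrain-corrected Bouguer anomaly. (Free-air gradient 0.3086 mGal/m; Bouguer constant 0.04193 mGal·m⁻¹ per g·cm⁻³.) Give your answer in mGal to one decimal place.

208.4

Drift-corrected reading = 981973.57 − (0.197) = 981973.373 mGal
Free-air correction = 0.3086 × 1244.0 = 383.90 mGal
Free-air anomaly = 981973.373 − 982036.61 + (383.90) = 320.663 mGal
Bouguer slab correction = 0.04193 × 2.21 × 1244.0 = 115.28 mGal
Simple Bouguer anomaly = 320.663 − (115.28) = 205.383 mGal
Complete Bouguer anomaly = 205.383 + 3.01 = 208.393 mGal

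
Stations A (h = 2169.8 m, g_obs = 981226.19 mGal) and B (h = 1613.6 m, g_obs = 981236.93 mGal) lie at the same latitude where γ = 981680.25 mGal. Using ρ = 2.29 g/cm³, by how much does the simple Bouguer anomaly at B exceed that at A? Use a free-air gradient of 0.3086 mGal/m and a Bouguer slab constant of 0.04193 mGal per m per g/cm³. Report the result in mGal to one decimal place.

Δg_SB(A) = 981226.19 − 981680.25 + 0.3086×2169.8 − 0.04193×2.29×2169.8 = 7.20 mGal
Δg_SB(B) = 981236.93 − 981680.25 + 0.3086×1613.6 − 0.04193×2.29×1613.6 = -100.30 mGal
Difference = -100.30 − (7.20) = -107.50 mGal

-107.5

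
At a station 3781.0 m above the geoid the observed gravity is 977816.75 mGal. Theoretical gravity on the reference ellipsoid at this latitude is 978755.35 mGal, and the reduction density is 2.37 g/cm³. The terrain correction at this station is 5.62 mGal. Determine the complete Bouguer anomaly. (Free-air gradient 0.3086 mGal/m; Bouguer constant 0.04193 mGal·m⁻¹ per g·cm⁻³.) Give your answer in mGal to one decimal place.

Free-air correction = 0.3086 × 3781.0 = 1166.82 mGal
Free-air anomaly = 977816.75 − 978755.35 + (1166.82) = 228.22 mGal
Bouguer slab correction = 0.04193 × 2.37 × 3781.0 = 375.73 mGal
Simple Bouguer anomaly = 228.22 − (375.73) = -147.51 mGal
Complete Bouguer anomaly = -147.51 + 5.62 = -141.89 mGal

-141.9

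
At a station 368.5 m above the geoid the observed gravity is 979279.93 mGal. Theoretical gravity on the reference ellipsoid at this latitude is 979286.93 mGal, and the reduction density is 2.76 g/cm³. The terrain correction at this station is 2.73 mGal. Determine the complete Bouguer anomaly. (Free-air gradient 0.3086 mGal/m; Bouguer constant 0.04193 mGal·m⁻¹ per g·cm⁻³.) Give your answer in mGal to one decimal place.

66.8

Free-air correction = 0.3086 × 368.5 = 113.72 mGal
Free-air anomaly = 979279.93 − 979286.93 + (113.72) = 106.72 mGal
Bouguer slab correction = 0.04193 × 2.76 × 368.5 = 42.65 mGal
Simple Bouguer anomaly = 106.72 − (42.65) = 64.07 mGal
Complete Bouguer anomaly = 64.07 + 2.73 = 66.80 mGal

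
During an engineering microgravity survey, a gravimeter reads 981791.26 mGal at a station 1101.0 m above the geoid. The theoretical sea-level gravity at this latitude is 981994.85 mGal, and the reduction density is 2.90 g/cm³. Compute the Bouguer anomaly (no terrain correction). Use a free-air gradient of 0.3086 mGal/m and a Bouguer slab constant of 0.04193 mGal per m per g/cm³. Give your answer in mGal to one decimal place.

Free-air correction = 0.3086 × 1101.0 = 339.77 mGal
Free-air anomaly = 981791.26 − 981994.85 + (339.77) = 136.18 mGal
Bouguer slab correction = 0.04193 × 2.90 × 1101.0 = 133.88 mGal
Simple Bouguer anomaly = 136.18 − (133.88) = 2.30 mGal

2.3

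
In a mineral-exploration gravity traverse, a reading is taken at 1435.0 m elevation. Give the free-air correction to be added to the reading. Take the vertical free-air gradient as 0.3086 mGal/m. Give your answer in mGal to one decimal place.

Free-air correction = 0.3086 × 1435.0 = 442.8 mGal

442.8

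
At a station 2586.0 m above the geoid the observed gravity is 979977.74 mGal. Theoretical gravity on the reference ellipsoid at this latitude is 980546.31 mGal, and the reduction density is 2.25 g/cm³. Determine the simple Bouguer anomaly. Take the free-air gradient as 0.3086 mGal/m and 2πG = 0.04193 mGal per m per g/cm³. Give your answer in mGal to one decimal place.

Free-air correction = 0.3086 × 2586.0 = 798.04 mGal
Free-air anomaly = 979977.74 − 980546.31 + (798.04) = 229.47 mGal
Bouguer slab correction = 0.04193 × 2.25 × 2586.0 = 243.97 mGal
Simple Bouguer anomaly = 229.47 − (243.97) = -14.50 mGal

-14.5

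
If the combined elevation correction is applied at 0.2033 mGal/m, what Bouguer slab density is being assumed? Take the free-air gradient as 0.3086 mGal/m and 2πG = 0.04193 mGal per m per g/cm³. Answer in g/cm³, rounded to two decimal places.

0.2033 = 0.3086 − 0.04193 × ρ
ρ = (0.3086 − 0.2033) / 0.04193 = 2.51 g/cm³

2.51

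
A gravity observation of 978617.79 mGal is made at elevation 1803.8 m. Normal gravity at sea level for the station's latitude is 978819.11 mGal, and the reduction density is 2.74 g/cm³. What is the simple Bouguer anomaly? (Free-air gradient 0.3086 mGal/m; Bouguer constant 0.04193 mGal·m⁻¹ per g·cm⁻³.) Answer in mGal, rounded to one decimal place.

148.1

Free-air correction = 0.3086 × 1803.8 = 556.65 mGal
Free-air anomaly = 978617.79 − 978819.11 + (556.65) = 355.33 mGal
Bouguer slab correction = 0.04193 × 2.74 × 1803.8 = 207.24 mGal
Simple Bouguer anomaly = 355.33 − (207.24) = 148.09 mGal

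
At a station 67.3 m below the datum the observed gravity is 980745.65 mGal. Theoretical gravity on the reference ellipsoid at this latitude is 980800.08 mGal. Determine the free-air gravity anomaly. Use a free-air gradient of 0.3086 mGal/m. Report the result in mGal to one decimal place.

-75.2

Free-air correction = 0.3086 × -67.3 = -20.77 mGal
Free-air anomaly = 980745.65 − 980800.08 + (-20.77) = -75.20 mGal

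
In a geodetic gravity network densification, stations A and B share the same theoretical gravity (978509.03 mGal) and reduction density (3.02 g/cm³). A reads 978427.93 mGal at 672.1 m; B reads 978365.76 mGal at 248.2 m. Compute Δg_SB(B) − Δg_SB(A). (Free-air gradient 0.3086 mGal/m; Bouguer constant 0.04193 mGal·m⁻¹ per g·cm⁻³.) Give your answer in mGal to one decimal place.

-139.3

Δg_SB(A) = 978427.93 − 978509.03 + 0.3086×672.1 − 0.04193×3.02×672.1 = 41.20 mGal
Δg_SB(B) = 978365.76 − 978509.03 + 0.3086×248.2 − 0.04193×3.02×248.2 = -98.10 mGal
Difference = -98.10 − (41.20) = -139.30 mGal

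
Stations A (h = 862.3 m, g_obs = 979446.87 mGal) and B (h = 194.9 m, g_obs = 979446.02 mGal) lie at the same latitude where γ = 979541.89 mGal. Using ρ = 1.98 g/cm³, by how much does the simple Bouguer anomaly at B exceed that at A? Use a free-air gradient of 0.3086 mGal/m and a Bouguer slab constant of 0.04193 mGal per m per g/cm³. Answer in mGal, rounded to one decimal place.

-151.4

Δg_SB(A) = 979446.87 − 979541.89 + 0.3086×862.3 − 0.04193×1.98×862.3 = 99.50 mGal
Δg_SB(B) = 979446.02 − 979541.89 + 0.3086×194.9 − 0.04193×1.98×194.9 = -51.90 mGal
Difference = -51.90 − (99.50) = -151.40 mGal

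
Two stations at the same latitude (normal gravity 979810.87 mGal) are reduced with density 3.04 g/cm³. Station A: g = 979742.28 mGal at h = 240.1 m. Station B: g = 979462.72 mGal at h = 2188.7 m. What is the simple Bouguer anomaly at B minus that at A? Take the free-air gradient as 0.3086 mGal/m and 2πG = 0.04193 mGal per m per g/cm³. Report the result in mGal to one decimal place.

73.4

Δg_SB(A) = 979742.28 − 979810.87 + 0.3086×240.1 − 0.04193×3.04×240.1 = -25.10 mGal
Δg_SB(B) = 979462.72 − 979810.87 + 0.3086×2188.7 − 0.04193×3.04×2188.7 = 48.30 mGal
Difference = 48.30 − (-25.10) = 73.40 mGal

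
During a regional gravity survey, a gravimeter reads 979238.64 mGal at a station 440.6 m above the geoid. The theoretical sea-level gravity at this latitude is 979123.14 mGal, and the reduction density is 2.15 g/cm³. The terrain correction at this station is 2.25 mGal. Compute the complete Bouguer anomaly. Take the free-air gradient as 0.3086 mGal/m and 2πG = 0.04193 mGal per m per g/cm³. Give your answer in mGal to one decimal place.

Free-air correction = 0.3086 × 440.6 = 135.97 mGal
Free-air anomaly = 979238.64 − 979123.14 + (135.97) = 251.47 mGal
Bouguer slab correction = 0.04193 × 2.15 × 440.6 = 39.72 mGal
Simple Bouguer anomaly = 251.47 − (39.72) = 211.75 mGal
Complete Bouguer anomaly = 211.75 + 2.25 = 214.00 mGal

214.0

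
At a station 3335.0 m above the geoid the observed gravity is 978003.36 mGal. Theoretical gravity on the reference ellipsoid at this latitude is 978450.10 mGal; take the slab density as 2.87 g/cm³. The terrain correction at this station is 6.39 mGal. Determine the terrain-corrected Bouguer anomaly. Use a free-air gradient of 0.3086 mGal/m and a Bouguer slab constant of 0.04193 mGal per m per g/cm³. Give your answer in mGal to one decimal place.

Free-air correction = 0.3086 × 3335.0 = 1029.18 mGal
Free-air anomaly = 978003.36 − 978450.10 + (1029.18) = 582.44 mGal
Bouguer slab correction = 0.04193 × 2.87 × 3335.0 = 401.33 mGal
Simple Bouguer anomaly = 582.44 − (401.33) = 181.11 mGal
Complete Bouguer anomaly = 181.11 + 6.39 = 187.50 mGal

187.5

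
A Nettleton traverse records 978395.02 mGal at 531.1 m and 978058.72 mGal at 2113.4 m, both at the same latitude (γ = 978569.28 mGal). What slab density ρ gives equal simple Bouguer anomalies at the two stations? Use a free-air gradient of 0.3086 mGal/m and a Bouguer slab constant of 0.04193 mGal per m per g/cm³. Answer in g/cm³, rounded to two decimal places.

Δg_obs = 978058.72 − 978395.02 = -336.30 mGal over Δh = 2113.4 − 531.1 = 1582.3 m
Equal Bouguer anomalies ⇒ Δg_obs + (0.3086 − 0.04193ρ)·Δh = 0
0.3086 − 0.04193ρ = −Δg_obs/Δh = 0.21254
ρ = (0.3086 − 0.21254) / 0.04193 = 2.29 g/cm³

2.29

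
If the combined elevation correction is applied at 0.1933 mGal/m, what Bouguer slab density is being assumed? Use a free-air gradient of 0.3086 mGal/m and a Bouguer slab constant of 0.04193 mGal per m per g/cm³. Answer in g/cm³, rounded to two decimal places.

2.75

0.1933 = 0.3086 − 0.04193 × ρ
ρ = (0.3086 − 0.1933) / 0.04193 = 2.75 g/cm³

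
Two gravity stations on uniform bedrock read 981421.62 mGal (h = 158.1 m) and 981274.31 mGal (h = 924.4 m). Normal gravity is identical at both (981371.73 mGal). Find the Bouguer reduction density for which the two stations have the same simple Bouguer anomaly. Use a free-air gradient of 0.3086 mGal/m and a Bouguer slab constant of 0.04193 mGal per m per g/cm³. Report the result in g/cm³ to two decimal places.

2.78

Δg_obs = 981274.31 − 981421.62 = -147.31 mGal over Δh = 924.4 − 158.1 = 766.3 m
Equal Bouguer anomalies ⇒ Δg_obs + (0.3086 − 0.04193ρ)·Δh = 0
0.3086 − 0.04193ρ = −Δg_obs/Δh = 0.19224
ρ = (0.3086 − 0.19224) / 0.04193 = 2.78 g/cm³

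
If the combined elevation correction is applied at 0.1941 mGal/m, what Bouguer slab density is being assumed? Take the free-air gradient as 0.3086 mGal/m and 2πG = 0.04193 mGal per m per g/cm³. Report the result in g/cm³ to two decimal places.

2.73

0.1941 = 0.3086 − 0.04193 × ρ
ρ = (0.3086 − 0.1941) / 0.04193 = 2.73 g/cm³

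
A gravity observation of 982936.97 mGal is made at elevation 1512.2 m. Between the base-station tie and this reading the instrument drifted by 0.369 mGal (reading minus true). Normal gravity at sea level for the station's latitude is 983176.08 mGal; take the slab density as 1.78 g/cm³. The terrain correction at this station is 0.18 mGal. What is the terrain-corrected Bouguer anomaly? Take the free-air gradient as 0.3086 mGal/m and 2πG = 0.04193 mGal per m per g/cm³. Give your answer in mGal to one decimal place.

114.5

Drift-corrected reading = 982936.97 − (0.369) = 982936.601 mGal
Free-air correction = 0.3086 × 1512.2 = 466.66 mGal
Free-air anomaly = 982936.601 − 983176.08 + (466.66) = 227.181 mGal
Bouguer slab correction = 0.04193 × 1.78 × 1512.2 = 112.86 mGal
Simple Bouguer anomaly = 227.181 − (112.86) = 114.321 mGal
Complete Bouguer anomaly = 114.321 + 0.18 = 114.501 mGal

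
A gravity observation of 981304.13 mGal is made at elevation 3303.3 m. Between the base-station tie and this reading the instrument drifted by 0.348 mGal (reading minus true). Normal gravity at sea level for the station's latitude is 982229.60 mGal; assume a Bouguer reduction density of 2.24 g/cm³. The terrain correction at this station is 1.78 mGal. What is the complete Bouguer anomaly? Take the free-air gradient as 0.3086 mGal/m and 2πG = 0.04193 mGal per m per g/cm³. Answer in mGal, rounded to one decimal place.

-214.9

Drift-corrected reading = 981304.13 − (0.348) = 981303.782 mGal
Free-air correction = 0.3086 × 3303.3 = 1019.40 mGal
Free-air anomaly = 981303.782 − 982229.60 + (1019.40) = 93.582 mGal
Bouguer slab correction = 0.04193 × 2.24 × 3303.3 = 310.26 mGal
Simple Bouguer anomaly = 93.582 − (310.26) = -216.678 mGal
Complete Bouguer anomaly = -216.678 + 1.78 = -214.898 mGal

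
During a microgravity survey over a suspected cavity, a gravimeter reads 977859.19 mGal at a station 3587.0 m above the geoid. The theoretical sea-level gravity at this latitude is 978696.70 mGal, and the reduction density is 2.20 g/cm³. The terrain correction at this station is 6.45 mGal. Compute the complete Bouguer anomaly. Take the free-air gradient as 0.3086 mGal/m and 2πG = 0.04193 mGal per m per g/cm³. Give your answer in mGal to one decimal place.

-55.0

Free-air correction = 0.3086 × 3587.0 = 1106.95 mGal
Free-air anomaly = 977859.19 − 978696.70 + (1106.95) = 269.44 mGal
Bouguer slab correction = 0.04193 × 2.20 × 3587.0 = 330.89 mGal
Simple Bouguer anomaly = 269.44 − (330.89) = -61.45 mGal
Complete Bouguer anomaly = -61.45 + 6.45 = -55.00 mGal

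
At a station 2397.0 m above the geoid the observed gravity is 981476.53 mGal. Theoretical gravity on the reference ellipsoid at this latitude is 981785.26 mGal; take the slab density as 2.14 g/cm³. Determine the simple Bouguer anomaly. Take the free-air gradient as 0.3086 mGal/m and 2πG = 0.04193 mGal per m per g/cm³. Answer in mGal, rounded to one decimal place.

215.9

Free-air correction = 0.3086 × 2397.0 = 739.71 mGal
Free-air anomaly = 981476.53 − 981785.26 + (739.71) = 430.98 mGal
Bouguer slab correction = 0.04193 × 2.14 × 2397.0 = 215.08 mGal
Simple Bouguer anomaly = 430.98 − (215.08) = 215.90 mGal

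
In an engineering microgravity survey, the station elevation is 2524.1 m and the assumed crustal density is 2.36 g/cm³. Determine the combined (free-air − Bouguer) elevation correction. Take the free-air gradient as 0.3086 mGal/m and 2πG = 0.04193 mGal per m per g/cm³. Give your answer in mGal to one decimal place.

Combined gradient = 0.3086 − 0.04193 × 2.36 = 0.2096452 mGal/m
Combined elevation correction = 0.2096452 × 2524.1 = 529.2 mGal

529.2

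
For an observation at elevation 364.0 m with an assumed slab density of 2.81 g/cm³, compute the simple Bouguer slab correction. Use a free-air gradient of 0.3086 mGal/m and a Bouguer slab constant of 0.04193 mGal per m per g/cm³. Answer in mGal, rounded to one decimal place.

42.9

Bouguer slab correction = 0.04193 × 2.81 × 364.0 = 42.9 mGal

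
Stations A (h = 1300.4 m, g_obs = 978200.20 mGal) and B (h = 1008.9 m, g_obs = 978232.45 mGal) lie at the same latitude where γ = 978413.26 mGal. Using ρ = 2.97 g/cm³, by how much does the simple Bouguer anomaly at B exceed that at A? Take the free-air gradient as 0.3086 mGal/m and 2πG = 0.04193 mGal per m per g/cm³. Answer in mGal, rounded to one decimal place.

Δg_SB(A) = 978200.20 − 978413.26 + 0.3086×1300.4 − 0.04193×2.97×1300.4 = 26.30 mGal
Δg_SB(B) = 978232.45 − 978413.26 + 0.3086×1008.9 − 0.04193×2.97×1008.9 = 4.90 mGal
Difference = 4.90 − (26.30) = -21.40 mGal

-21.4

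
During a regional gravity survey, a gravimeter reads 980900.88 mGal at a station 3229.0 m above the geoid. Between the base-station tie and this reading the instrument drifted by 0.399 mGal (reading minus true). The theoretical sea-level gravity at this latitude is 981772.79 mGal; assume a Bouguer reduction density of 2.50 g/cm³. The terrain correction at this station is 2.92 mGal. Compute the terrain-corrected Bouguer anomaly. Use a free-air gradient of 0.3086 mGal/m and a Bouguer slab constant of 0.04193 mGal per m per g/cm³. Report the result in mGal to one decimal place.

-211.4

Drift-corrected reading = 980900.88 − (0.399) = 980900.481 mGal
Free-air correction = 0.3086 × 3229.0 = 996.47 mGal
Free-air anomaly = 980900.481 − 981772.79 + (996.47) = 124.161 mGal
Bouguer slab correction = 0.04193 × 2.50 × 3229.0 = 338.48 mGal
Simple Bouguer anomaly = 124.161 − (338.48) = -214.319 mGal
Complete Bouguer anomaly = -214.319 + 2.92 = -211.399 mGal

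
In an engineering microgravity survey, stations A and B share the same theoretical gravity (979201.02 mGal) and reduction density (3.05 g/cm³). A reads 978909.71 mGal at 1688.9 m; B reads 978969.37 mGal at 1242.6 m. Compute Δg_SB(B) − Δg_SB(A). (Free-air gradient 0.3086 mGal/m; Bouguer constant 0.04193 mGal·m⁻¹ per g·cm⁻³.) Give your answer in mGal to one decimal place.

-21.0

Δg_SB(A) = 978909.71 − 979201.02 + 0.3086×1688.9 − 0.04193×3.05×1688.9 = 13.90 mGal
Δg_SB(B) = 978969.37 − 979201.02 + 0.3086×1242.6 − 0.04193×3.05×1242.6 = -7.10 mGal
Difference = -7.10 − (13.90) = -21.00 mGal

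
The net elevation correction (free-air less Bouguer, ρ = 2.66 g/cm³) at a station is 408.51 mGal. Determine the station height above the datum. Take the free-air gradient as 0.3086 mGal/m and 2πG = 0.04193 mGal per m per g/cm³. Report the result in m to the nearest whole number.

2073

Combined gradient = 0.3086 − 0.04193 × 2.66 = 0.1970662 mGal/m
h = 408.51 / 0.1970662 = 2072.96 m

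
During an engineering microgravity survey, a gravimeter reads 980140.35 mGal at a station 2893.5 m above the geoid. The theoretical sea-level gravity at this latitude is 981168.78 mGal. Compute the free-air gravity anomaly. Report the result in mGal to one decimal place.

Free-air correction = 0.3086 × 2893.5 = 892.93 mGal
Free-air anomaly = 980140.35 − 981168.78 + (892.93) = -135.50 mGal

-135.5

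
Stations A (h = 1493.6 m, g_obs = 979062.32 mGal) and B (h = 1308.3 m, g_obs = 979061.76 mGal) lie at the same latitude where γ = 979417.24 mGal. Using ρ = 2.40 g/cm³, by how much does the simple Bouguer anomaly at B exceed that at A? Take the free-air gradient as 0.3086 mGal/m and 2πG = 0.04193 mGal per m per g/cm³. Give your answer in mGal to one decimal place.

-39.1

Δg_SB(A) = 979062.32 − 979417.24 + 0.3086×1493.6 − 0.04193×2.40×1493.6 = -44.30 mGal
Δg_SB(B) = 979061.76 − 979417.24 + 0.3086×1308.3 − 0.04193×2.40×1308.3 = -83.40 mGal
Difference = -83.40 − (-44.30) = -39.10 mGal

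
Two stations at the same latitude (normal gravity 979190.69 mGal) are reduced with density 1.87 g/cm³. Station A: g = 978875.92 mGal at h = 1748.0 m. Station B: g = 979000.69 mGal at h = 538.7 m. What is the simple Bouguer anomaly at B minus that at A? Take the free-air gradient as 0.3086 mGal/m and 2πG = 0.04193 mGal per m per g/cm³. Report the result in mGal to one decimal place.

-153.6

Δg_SB(A) = 978875.92 − 979190.69 + 0.3086×1748.0 − 0.04193×1.87×1748.0 = 87.60 mGal
Δg_SB(B) = 979000.69 − 979190.69 + 0.3086×538.7 − 0.04193×1.87×538.7 = -66.00 mGal
Difference = -66.00 − (87.60) = -153.60 mGal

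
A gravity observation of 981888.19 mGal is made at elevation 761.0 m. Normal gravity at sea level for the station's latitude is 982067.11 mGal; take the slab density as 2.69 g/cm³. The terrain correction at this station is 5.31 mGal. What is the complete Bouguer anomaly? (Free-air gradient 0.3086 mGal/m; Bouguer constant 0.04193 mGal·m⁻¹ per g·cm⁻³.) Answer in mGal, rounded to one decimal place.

Free-air correction = 0.3086 × 761.0 = 234.84 mGal
Free-air anomaly = 981888.19 − 982067.11 + (234.84) = 55.92 mGal
Bouguer slab correction = 0.04193 × 2.69 × 761.0 = 85.83 mGal
Simple Bouguer anomaly = 55.92 − (85.83) = -29.91 mGal
Complete Bouguer anomaly = -29.91 + 5.31 = -24.60 mGal

-24.6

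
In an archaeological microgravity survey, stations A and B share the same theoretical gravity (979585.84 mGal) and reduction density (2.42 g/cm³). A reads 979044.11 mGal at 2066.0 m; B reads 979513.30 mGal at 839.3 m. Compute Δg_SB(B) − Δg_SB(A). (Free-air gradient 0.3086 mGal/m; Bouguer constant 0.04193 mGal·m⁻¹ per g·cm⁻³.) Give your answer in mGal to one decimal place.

Δg_SB(A) = 979044.11 − 979585.84 + 0.3086×2066.0 − 0.04193×2.42×2066.0 = -113.80 mGal
Δg_SB(B) = 979513.30 − 979585.84 + 0.3086×839.3 − 0.04193×2.42×839.3 = 101.30 mGal
Difference = 101.30 − (-113.80) = 215.10 mGal

215.1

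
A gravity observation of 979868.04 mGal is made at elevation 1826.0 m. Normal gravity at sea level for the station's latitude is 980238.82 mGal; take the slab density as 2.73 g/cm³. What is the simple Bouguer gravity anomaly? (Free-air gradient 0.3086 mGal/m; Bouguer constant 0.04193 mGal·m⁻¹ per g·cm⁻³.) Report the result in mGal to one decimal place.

-16.3

Free-air correction = 0.3086 × 1826.0 = 563.50 mGal
Free-air anomaly = 979868.04 − 980238.82 + (563.50) = 192.72 mGal
Bouguer slab correction = 0.04193 × 2.73 × 1826.0 = 209.02 mGal
Simple Bouguer anomaly = 192.72 − (209.02) = -16.30 mGal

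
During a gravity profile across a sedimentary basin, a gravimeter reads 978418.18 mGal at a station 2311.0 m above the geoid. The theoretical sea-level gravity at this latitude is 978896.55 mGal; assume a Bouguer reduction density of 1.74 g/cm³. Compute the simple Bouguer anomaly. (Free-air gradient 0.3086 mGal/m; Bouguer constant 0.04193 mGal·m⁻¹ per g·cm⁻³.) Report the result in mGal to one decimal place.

Free-air correction = 0.3086 × 2311.0 = 713.17 mGal
Free-air anomaly = 978418.18 − 978896.55 + (713.17) = 234.80 mGal
Bouguer slab correction = 0.04193 × 1.74 × 2311.0 = 168.61 mGal
Simple Bouguer anomaly = 234.80 − (168.61) = 66.19 mGal

66.2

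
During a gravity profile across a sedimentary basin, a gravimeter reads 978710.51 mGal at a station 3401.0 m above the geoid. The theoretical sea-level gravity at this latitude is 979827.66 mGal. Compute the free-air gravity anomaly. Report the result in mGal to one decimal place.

-67.6

Free-air correction = 0.3086 × 3401.0 = 1049.55 mGal
Free-air anomaly = 978710.51 − 979827.66 + (1049.55) = -67.60 mGal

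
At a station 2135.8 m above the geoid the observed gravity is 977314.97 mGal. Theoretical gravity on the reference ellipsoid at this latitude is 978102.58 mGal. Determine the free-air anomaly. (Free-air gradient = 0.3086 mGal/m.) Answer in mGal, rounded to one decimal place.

Free-air correction = 0.3086 × 2135.8 = 659.11 mGal
Free-air anomaly = 977314.97 − 978102.58 + (659.11) = -128.50 mGal

-128.5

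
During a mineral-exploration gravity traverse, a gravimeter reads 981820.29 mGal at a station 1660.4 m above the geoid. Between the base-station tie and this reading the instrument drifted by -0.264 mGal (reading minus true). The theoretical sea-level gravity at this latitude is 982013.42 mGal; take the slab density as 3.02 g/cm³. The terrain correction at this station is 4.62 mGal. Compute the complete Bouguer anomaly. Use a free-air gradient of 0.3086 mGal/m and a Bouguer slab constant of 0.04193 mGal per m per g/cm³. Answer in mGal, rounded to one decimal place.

113.9

Drift-corrected reading = 981820.29 − (-0.264) = 981820.554 mGal
Free-air correction = 0.3086 × 1660.4 = 512.40 mGal
Free-air anomaly = 981820.554 − 982013.42 + (512.40) = 319.534 mGal
Bouguer slab correction = 0.04193 × 3.02 × 1660.4 = 210.25 mGal
Simple Bouguer anomaly = 319.534 − (210.25) = 109.284 mGal
Complete Bouguer anomaly = 109.284 + 4.62 = 113.904 mGal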